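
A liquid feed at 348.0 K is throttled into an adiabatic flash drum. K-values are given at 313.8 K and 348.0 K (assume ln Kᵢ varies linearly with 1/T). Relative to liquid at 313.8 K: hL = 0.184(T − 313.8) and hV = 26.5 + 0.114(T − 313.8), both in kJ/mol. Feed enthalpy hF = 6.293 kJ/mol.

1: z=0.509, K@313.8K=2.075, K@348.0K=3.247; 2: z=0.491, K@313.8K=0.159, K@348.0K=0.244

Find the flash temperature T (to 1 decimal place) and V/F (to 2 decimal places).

Adiabatic flash: solve Rachford–Rice at each trial T, then check hF = ψ·hV(T) + (1−ψ)·hL(T).
  T = 313.8 K: K = (2.075, 0.159), RR gives ψ = 0.148, H_out = 3.935 kJ/mol
  T = 348.0 K: K = (3.247, 0.244), RR gives ψ = 0.455, H_out = 17.255 kJ/mol
  T = 330.9 K: K = (2.626, 0.199), RR gives ψ = 0.334, H_out = 11.587 kJ/mol
  T = 322.4 K: K = (2.343, 0.179), RR gives ψ = 0.254, H_out = 8.164 kJ/mol
  T = 318.1 K: K = (2.207, 0.169), RR gives ψ = 0.205, H_out = 6.172 kJ/mol
  T = 320.2 K: K = (2.273, 0.173), RR gives ψ = 0.230, H_out = 7.172 kJ/mol
  T = 319.1 K: K = (2.238, 0.171), RR gives ψ = 0.217, H_out = 6.655 kJ/mol
  T = 318.6 K: K = (2.222, 0.170), RR gives ψ = 0.211, H_out = 6.415 kJ/mol
Linear interpolation between T = 318.1 (H_out = 6.172) and T = 318.6 (H_out = 6.415) on hF = 6.293 gives T ≈ 318.3 K, at which ψ = 0.21.

T = 318.3 K, V/F = 0.21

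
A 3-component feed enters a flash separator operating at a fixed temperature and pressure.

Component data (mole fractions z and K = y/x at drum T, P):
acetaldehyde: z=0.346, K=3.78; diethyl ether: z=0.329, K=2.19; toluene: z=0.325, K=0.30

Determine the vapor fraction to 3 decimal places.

ψ = 0.785

Rachford–Rice: g(ψ) = Σ zᵢ(Kᵢ−1)/(1+ψ(Kᵢ−1)) = 0.
Feasibility: ΣzᵢKᵢ = 2.126, Σzᵢ/Kᵢ = 1.325 — both > 1, two phases present.
Iterate (Newton) starting at ψ = 0.5:
  ψ = 0.500: g = 0.2979, g' = -1.028 → ψ = 0.790
  ψ = 0.790: g = -0.0059, g' = -1.182 → ψ = 0.785
Converged at ψ = 0.785.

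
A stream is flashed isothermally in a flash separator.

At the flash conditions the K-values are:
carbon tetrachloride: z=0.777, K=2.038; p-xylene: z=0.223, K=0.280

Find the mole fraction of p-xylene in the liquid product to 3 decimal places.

x_p-xylene = 0.590

Let β = V/F and solve Σ zᵢ(Kᵢ−1)/(1+β(Kᵢ−1)) = 0.
Feasibility: ΣzᵢKᵢ = 1.646, Σzᵢ/Kᵢ = 1.178 — both > 1, two phases present.
Binary case is linear: z₁(K₁−1)(1+β(K₂−1)) + z₂(K₂−1)(1+β(K₁−1)) = 0
⇒ β = [z₁(K₁−1)+z₂(K₂−1)] / [−(K₁−1)(K₂−1)] = 0.6460/0.7474 = 0.864
Compositions from xᵢ = zᵢ/(1+β(Kᵢ−1)), yᵢ = Kᵢxᵢ:
  carbon tetrachloride: x = 0.410, y = 0.835
  p-xylene: x = 0.590, y = 0.165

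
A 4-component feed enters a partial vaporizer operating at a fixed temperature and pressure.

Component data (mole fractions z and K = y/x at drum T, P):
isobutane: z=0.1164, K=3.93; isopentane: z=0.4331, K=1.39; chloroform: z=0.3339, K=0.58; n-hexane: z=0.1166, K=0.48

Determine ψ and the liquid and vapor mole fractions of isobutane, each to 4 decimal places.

ψ = 0.5568, x_isobutane = 0.0442, y_isobutane = 0.1738

Rachford–Rice: g(ψ) = Σ zᵢ(Kᵢ−1)/(1+ψ(Kᵢ−1)) = 0.
Check two-phase: ΣzᵢKᵢ = 1.3091 > 1 and Σzᵢ/Kᵢ = 1.1598 > 1, so g(0) = 0.3091 > 0 and g(1) = -0.1598 < 0.
Iterate (Newton) starting at ψ = 0.5:
  ψ = 0.5000: g = 0.02025, g' = -0.3625 → ψ = 0.5559
  ψ = 0.5559: g = 0.00033, g' = -0.3517 → ψ = 0.5568
Converged at ψ = 0.5568.
Compositions from xᵢ = zᵢ/(1+ψ(Kᵢ−1)), yᵢ = Kᵢxᵢ:
  isobutane: x = 0.0442, y = 0.1738
  isopentane: x = 0.3558, y = 0.4946
  chloroform: x = 0.4358, y = 0.2528
  n-hexane: x = 0.1641, y = 0.0788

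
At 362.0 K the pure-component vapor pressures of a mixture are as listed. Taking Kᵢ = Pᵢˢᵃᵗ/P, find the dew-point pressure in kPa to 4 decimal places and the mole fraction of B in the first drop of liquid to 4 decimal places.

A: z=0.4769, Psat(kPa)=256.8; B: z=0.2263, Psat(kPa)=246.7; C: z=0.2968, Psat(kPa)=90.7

At the dew point ψ → 1, so Σzᵢ/Kᵢ = 1 with Kᵢ = Pᵢˢᵃᵗ/P ⇒ 1/P = Σzᵢ/Pᵢˢᵃᵗ.
1/P = 0.4769/256.8 + 0.2263/246.7 + 0.2968/90.7 = 0.0060467 ⇒ P = 165.3789 kPa
xᵢ = zᵢP/Pᵢˢᵃᵗ ⇒ x_B = 0.2263·165.3789/246.7 = 0.1517

Pdew = 165.3789 kPa, x_B = 0.1517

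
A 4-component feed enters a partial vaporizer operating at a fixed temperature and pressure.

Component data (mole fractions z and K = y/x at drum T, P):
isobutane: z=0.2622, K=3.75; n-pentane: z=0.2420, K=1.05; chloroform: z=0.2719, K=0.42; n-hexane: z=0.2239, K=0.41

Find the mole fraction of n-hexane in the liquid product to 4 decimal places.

x_n-hexane = 0.2863

Rachford–Rice: g(V/F) = Σ zᵢ(Kᵢ−1)/(1+V/F(Kᵢ−1)) = 0.
g(0) = ΣzᵢKᵢ − 1 = 0.4433 and g(1) = 1 − Σzᵢ/Kᵢ = -0.4939, so a root lies in (0, 1).
Iterate (Newton) starting at V/F = 0.5:
  V/F = 0.5000: g = -0.09409, g' = -0.6904 → V/F = 0.3637
  V/F = 0.3637: g = 0.00431, g' = -0.7695 → V/F = 0.3693
Converged at V/F = 0.3693.
Compositions from xᵢ = zᵢ/(1+V/F(Kᵢ−1)), yᵢ = Kᵢxᵢ:
  isobutane: x = 0.1301, y = 0.4878
  n-pentane: x = 0.2376, y = 0.2495
  chloroform: x = 0.3460, y = 0.1453
  n-hexane: x = 0.2863, y = 0.1174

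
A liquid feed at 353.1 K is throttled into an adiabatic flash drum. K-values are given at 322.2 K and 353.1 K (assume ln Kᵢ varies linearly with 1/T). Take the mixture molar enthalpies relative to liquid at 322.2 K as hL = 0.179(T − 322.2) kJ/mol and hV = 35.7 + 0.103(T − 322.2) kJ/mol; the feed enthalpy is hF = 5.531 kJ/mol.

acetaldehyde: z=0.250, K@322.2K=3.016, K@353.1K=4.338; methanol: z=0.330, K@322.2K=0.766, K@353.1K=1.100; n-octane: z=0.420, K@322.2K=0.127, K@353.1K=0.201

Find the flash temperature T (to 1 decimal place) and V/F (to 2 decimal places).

Adiabatic flash: solve Rachford–Rice at each trial T, then check hF = ψ·hV(T) + (1−ψ)·hL(T).
  T = 322.2 K: K = (3.016, 0.766, 0.127), RR gives ψ = 0.047, H_out = 1.676 kJ/mol
  T = 353.1 K: K = (4.338, 1.100, 0.201), RR gives ψ = 0.307, H_out = 15.756 kJ/mol
  T = 337.6 K: K = (3.645, 0.925, 0.161), RR gives ψ = 0.187, H_out = 9.202 kJ/mol
  T = 329.9 K: K = (3.323, 0.844, 0.144), RR gives ψ = 0.121, H_out = 5.611 kJ/mol
  T = 326.0 K: K = (3.166, 0.804, 0.135), RR gives ψ = 0.084, H_out = 3.669 kJ/mol
  T = 327.9 K: K = (3.242, 0.823, 0.139), RR gives ψ = 0.102, H_out = 4.627 kJ/mol
Linear interpolation between T = 327.9 (H_out = 4.627) and T = 329.9 (H_out = 5.611) on hF = 5.531 gives T ≈ 329.7 K, at which ψ = 0.12.

T = 329.7 K, V/F = 0.12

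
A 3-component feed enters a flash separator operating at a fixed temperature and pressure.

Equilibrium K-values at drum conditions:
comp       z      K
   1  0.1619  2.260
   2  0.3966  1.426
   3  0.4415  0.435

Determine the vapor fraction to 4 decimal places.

ψ = 0.2937

Newton–Raphson from ψ = 0.63:
  ψ = 0.6300: g = -0.14039, g' = -0.4644 → ψ = 0.3277
  ψ = 0.3277: g = -0.01349, g' = -0.3964 → ψ = 0.2937
Converged at ψ = 0.2937.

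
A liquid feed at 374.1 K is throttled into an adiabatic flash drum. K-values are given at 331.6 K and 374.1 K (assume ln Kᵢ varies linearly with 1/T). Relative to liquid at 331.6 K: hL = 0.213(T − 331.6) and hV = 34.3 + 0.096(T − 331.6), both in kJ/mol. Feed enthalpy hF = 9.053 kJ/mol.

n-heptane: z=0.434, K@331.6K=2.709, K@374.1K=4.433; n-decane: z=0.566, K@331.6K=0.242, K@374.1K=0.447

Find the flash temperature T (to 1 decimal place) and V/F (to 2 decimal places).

Adiabatic flash: solve Rachford–Rice at each trial T, then check hF = ψ·hV(T) + (1−ψ)·hL(T).
  T = 331.6 K: K = (2.709, 0.242), RR gives ψ = 0.241, H_out = 8.279 kJ/mol
  T = 374.1 K: K = (4.433, 0.447), RR gives ψ = 0.620, H_out = 27.234 kJ/mol
  T = 352.9 K: K = (3.519, 0.335), RR gives ψ = 0.428, H_out = 18.158 kJ/mol
  T = 342.2 K: K = (3.098, 0.286), RR gives ψ = 0.338, H_out = 13.438 kJ/mol
  T = 336.9 K: K = (2.900, 0.263), RR gives ψ = 0.291, H_out = 10.943 kJ/mol
  T = 334.2 K: K = (2.802, 0.252), RR gives ψ = 0.266, H_out = 9.610 kJ/mol
  T = 332.9 K: K = (2.755, 0.247), RR gives ψ = 0.254, H_out = 8.951 kJ/mol
Linear interpolation between T = 332.9 (H_out = 8.951) and T = 334.2 (H_out = 9.610) on hF = 9.053 gives T ≈ 333.1 K, at which ψ = 0.26.

T = 333.1 K, V/F = 0.26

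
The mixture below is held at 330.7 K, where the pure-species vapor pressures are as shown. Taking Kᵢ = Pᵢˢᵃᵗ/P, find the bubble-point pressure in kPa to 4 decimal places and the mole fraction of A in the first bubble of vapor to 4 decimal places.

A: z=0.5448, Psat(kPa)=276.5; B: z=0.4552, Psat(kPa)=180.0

At the bubble point ψ → 0, so ΣzᵢKᵢ = 1 with Kᵢ = Pᵢˢᵃᵗ/P ⇒ P = ΣzᵢPᵢˢᵃᵗ.
P = 0.5448·276.5 + 0.4552·180.0 = 232.5732 kPa
yᵢ = zᵢPᵢˢᵃᵗ/P ⇒ y_A = 0.5448·276.5/232.5732 = 0.6477

Pbub = 232.5732 kPa, y_A = 0.6477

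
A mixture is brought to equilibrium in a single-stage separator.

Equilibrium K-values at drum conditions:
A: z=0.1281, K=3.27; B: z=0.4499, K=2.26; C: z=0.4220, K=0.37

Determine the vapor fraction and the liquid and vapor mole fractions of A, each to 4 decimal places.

Rachford–Rice: g(ψ) = Σ zᵢ(Kᵢ−1)/(1+ψ(Kᵢ−1)) = 0.
Feasibility: ΣzᵢKᵢ = 1.5918, Σzᵢ/Kᵢ = 1.3788 — both > 1, two phases present.
Newton–Raphson from ψ = 0.5:
  ψ = 0.5000: g = 0.09586, g' = -0.7706 → ψ = 0.6244
  ψ = 0.6244: g = -0.00070, g' = -0.7918 → ψ = 0.6235
Converged at ψ = 0.6235.
Compositions from xᵢ = zᵢ/(1+ψ(Kᵢ−1)), yᵢ = Kᵢxᵢ:
  A: x = 0.0530, y = 0.1734
  B: x = 0.2520, y = 0.5694
  C: x = 0.6950, y = 0.2572

ψ = 0.6235, x_A = 0.0530, y_A = 0.1734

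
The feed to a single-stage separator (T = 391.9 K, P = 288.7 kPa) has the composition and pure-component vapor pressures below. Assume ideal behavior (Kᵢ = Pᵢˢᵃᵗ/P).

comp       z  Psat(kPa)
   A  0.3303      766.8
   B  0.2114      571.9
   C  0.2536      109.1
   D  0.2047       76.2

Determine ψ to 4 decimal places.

Raoult's law: Kᵢ = Pᵢˢᵃᵗ/P = Pᵢˢᵃᵗ/288.7.
  K_A = 766.8/288.7 = 2.656044, K_B = 571.9/288.7 = 1.980949, K_C = 109.1/288.7 = 0.377901, K_D = 76.2/288.7 = 0.263942
Newton iteration, ψ⁰ = 0.5:
  ψ = 0.5000: g = -0.02905, g' = -0.8471 → ψ = 0.4657
  ψ = 0.4657: g = -0.00021, g' = -0.8359 → ψ = 0.4655
Converged at ψ = 0.4655.

ψ = 0.4655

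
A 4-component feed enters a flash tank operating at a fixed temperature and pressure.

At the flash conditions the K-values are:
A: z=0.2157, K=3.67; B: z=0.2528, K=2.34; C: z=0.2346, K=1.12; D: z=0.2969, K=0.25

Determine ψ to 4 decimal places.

ψ = 0.6326

Material balance + equilibrium reduce to Σ zᵢ(Kᵢ−1)/(1+ψ(Kᵢ−1)) = 0.
Feasibility: ΣzᵢKᵢ = 1.7201, Σzᵢ/Kᵢ = 1.5639 — both > 1, two phases present.
Newton iteration, ψ⁰ = 0.5:
  ψ = 0.5000: g = 0.11977, g' = -0.8753 → ψ = 0.6368
  ψ = 0.6368: g = -0.00406, g' = -0.9580 → ψ = 0.6326
Converged at ψ = 0.6326.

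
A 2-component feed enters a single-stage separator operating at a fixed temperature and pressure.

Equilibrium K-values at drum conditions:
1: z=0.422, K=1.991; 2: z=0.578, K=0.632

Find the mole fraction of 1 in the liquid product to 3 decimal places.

Material balance + equilibrium reduce to Σ zᵢ(Kᵢ−1)/(1+ψ(Kᵢ−1)) = 0.
Check two-phase: ΣzᵢKᵢ = 1.205 > 1 and Σzᵢ/Kᵢ = 1.127 > 1, so g(0) = 0.205 > 0 and g(1) = -0.127 < 0.
Binary case is linear: z₁(K₁−1)(1+ψ(K₂−1)) + z₂(K₂−1)(1+ψ(K₁−1)) = 0
⇒ ψ = [z₁(K₁−1)+z₂(K₂−1)] / [−(K₁−1)(K₂−1)] = 0.2055/0.3647 = 0.563
Compositions from xᵢ = zᵢ/(1+ψ(Kᵢ−1)), yᵢ = Kᵢxᵢ:
  1: x = 0.271, y = 0.539
  2: x = 0.729, y = 0.461

x_1 = 0.271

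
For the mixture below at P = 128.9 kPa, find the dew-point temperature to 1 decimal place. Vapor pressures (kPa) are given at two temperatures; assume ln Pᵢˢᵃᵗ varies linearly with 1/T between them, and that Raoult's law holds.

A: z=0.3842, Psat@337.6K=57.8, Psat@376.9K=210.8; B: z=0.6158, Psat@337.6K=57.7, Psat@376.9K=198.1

Dew-point temperature: Σzᵢ·P/Pᵢˢᵃᵗ(T) = 1. Interpolate ln Pᵢˢᵃᵗ = aᵢ + bᵢ/T.
  T = 337.6 K: ΣzᵢP/Pᵢˢᵃᵗ = 2.2325
  T = 376.9 K: ΣzᵢP/Pᵢˢᵃᵗ = 0.6356
  T = 357.2 K: ΣzᵢP/Pᵢˢᵃᵗ = 1.1525
  T = 367.0 K: ΣzᵢP/Pᵢˢᵃᵗ = 0.8503
  T = 362.1 K: ΣzᵢP/Pᵢˢᵃᵗ = 0.9879
  T = 359.6 K: ΣzᵢP/Pᵢˢᵃᵗ = 1.0681
Interpolating between 359.6 K and 362.1 K gives T ≈ 361.7 K.

T = 361.7 K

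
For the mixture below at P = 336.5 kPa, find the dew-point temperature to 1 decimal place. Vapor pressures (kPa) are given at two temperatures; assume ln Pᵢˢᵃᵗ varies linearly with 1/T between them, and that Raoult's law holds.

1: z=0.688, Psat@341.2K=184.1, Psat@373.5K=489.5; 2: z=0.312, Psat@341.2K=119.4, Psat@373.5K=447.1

Dew-point temperature: Σzᵢ·P/Pᵢˢᵃᵗ(T) = 1. Interpolate ln Pᵢˢᵃᵗ = aᵢ + bᵢ/T.
  T = 341.2 K: ΣzᵢP/Pᵢˢᵃᵗ = 2.1368
  T = 373.5 K: ΣzᵢP/Pᵢˢᵃᵗ = 0.7078
  T = 357.4 K: ΣzᵢP/Pᵢˢᵃᵗ = 1.1934
  T = 365.4 K: ΣzᵢP/Pᵢˢᵃᵗ = 0.9146
  T = 361.4 K: ΣzᵢP/Pᵢˢᵃᵗ = 1.0430
  T = 363.4 K: ΣzᵢP/Pᵢˢᵃᵗ = 0.9762
Interpolating between 361.4 K and 363.4 K gives T ≈ 362.7 K.

T = 362.7 K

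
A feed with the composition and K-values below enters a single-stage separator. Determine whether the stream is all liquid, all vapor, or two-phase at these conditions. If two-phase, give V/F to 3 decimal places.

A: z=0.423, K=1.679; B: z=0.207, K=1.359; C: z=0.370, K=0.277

ΣzᵢKᵢ = 1.094; Σzᵢ/Kᵢ = 1.740.
Both exceed 1, so a two-phase solution exists.
Let ψ = V/F and solve Σ zᵢ(Kᵢ−1)/(1+ψ(Kᵢ−1)) = 0.
Iterate (Newton) starting at ψ = 0.55:
  ψ = 0.550: g = -0.1729, g' = -0.655 → ψ = 0.286
  ψ = 0.286: g = -0.0293, g' = -0.466 → ψ = 0.223
  ψ = 0.223: g = -0.0007, g' = -0.445 → ψ = 0.221
Converged at ψ = 0.221.

two-phase, V/F = 0.221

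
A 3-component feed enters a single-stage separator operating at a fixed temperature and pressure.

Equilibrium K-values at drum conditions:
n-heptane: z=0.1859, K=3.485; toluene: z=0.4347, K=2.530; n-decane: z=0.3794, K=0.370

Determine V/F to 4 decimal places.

Newton iteration, V/F⁰ = 0.58:
  V/F = 0.5800: g = 0.16496, g' = -0.8522 → V/F = 0.7736
  V/F = 0.7736: g = -0.00358, g' = -0.9208 → V/F = 0.7697
Converged at V/F = 0.7697.

V/F = 0.7697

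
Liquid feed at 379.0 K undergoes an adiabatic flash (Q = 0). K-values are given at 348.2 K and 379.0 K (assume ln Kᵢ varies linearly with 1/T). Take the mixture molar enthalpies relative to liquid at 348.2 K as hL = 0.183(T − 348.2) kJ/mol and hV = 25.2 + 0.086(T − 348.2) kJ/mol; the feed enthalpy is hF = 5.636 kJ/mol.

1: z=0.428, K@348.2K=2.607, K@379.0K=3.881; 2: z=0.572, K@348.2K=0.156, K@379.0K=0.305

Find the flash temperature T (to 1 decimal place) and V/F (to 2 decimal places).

T = 352.6 K, V/F = 0.19

Adiabatic flash: solve Rachford–Rice at each trial T, then check hF = ψ·hV(T) + (1−ψ)·hL(T).
  T = 348.2 K: K = (2.607, 0.156), RR gives ψ = 0.151, H_out = 3.809 kJ/mol
  T = 379.0 K: K = (3.881, 0.305), RR gives ψ = 0.417, H_out = 14.905 kJ/mol
  T = 363.6 K: K = (3.208, 0.221), RR gives ψ = 0.291, H_out = 9.705 kJ/mol
  T = 355.9 K: K = (2.898, 0.186), RR gives ψ = 0.225, H_out = 6.906 kJ/mol
  T = 352.0 K: K = (2.749, 0.171), RR gives ψ = 0.189, H_out = 5.385 kJ/mol
  T = 353.9 K: K = (2.821, 0.178), RR gives ψ = 0.207, H_out = 6.137 kJ/mol
Linear interpolation between T = 352.0 (H_out = 5.385) and T = 353.9 (H_out = 6.137) on hF = 5.636 gives T ≈ 352.6 K, at which ψ = 0.19.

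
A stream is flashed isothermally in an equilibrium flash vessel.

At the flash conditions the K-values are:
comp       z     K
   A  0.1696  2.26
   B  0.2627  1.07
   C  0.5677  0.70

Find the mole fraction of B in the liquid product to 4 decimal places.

x_B = 0.2585

Material balance + equilibrium reduce to Σ zᵢ(Kᵢ−1)/(1+V/F(Kᵢ−1)) = 0.
Check two-phase: ΣzᵢKᵢ = 1.0618 > 1 and Σzᵢ/Kᵢ = 1.1316 > 1, so g(0) = 0.0618 > 0 and g(1) = -0.1316 < 0.
Newton iteration, V/F⁰ = 0.5:
  V/F = 0.5000: g = -0.05150, g' = -0.1733 → V/F = 0.2028
  V/F = 0.2028: g = 0.00700, g' = -0.2300 → V/F = 0.2332
  V/F = 0.2332: g = 0.00014, g' = -0.2212 → V/F = 0.2338
Converged at V/F = 0.2338.
Compositions from xᵢ = zᵢ/(1+V/F(Kᵢ−1)), yᵢ = Kᵢxᵢ:
  A: x = 0.1310, y = 0.2961
  B: x = 0.2585, y = 0.2766
  C: x = 0.6105, y = 0.4274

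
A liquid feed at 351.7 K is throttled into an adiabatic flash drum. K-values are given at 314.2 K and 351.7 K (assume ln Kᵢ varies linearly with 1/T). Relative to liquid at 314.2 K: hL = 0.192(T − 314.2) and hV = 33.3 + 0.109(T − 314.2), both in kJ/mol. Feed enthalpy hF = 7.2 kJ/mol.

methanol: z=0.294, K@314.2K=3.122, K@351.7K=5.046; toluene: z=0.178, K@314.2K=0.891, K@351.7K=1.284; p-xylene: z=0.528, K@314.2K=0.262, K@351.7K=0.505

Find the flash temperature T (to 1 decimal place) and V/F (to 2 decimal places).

T = 317.4 K, V/F = 0.20

Adiabatic flash: solve Rachford–Rice at each trial T, then check hF = ψ·hV(T) + (1−ψ)·hL(T).
  T = 314.2 K: K = (3.122, 0.891, 0.262), RR gives ψ = 0.164, H_out = 5.453 kJ/mol
  T = 351.7 K: K = (5.046, 1.284, 0.505), RR gives ψ = 0.627, H_out = 26.139 kJ/mol
  T = 332.9 K: K = (4.021, 1.080, 0.370), RR gives ψ = 0.370, H_out = 15.326 kJ/mol
  T = 323.5 K: K = (3.553, 0.983, 0.313), RR gives ψ = 0.266, H_out = 10.438 kJ/mol
  T = 318.9 K: K = (3.336, 0.937, 0.287), RR gives ψ = 0.216, H_out = 8.013 kJ/mol
  T = 316.5 K: K = (3.226, 0.913, 0.274), RR gives ψ = 0.190, H_out = 6.719 kJ/mol
Linear interpolation between T = 316.5 (H_out = 6.719) and T = 318.9 (H_out = 8.013) on hF = 7.2 gives T ≈ 317.4 K, at which ψ = 0.20.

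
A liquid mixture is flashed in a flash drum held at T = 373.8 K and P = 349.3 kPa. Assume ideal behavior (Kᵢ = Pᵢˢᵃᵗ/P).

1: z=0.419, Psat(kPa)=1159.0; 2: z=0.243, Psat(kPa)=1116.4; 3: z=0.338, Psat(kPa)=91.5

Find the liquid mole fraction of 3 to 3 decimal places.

x_3 = 0.755

Raoult's law: Kᵢ = Pᵢˢᵃᵗ/P = Pᵢˢᵃᵗ/349.3.
  K_1 = 1159.0/349.3 = 3.31806, K_2 = 1116.4/349.3 = 3.19611, K_3 = 91.5/349.3 = 0.26195
Iterate (Newton) starting at ψ = 0.61:
  ψ = 0.610: g = 0.1767, g' = -1.210 → ψ = 0.756
  ψ = 0.756: g = -0.0110, g' = -1.405 → ψ = 0.748
Converged at ψ = 0.748.
Compositions from xᵢ = zᵢ/(1+ψ(Kᵢ−1)), yᵢ = Kᵢxᵢ:
  1: x = 0.153, y = 0.508
  2: x = 0.092, y = 0.294
  3: x = 0.755, y = 0.198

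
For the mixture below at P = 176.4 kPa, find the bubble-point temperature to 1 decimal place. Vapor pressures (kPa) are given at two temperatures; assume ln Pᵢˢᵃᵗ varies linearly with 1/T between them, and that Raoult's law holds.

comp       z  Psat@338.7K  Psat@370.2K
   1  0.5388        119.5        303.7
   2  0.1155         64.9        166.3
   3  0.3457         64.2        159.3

T = 359.4 K

Bubble-point temperature: ΣzᵢPᵢˢᵃᵗ(T) = P. Interpolate ln Pᵢˢᵃᵗ = aᵢ + bᵢ/T.
  T = 338.7 K: ΣzᵢPᵢˢᵃᵗ = 94.08 kPa
  T = 370.2 K: ΣzᵢPᵢˢᵃᵗ = 237.91 kPa
  T = 354.4 K: ΣzᵢPᵢˢᵃᵗ = 152.49 kPa
  T = 362.3 K: ΣzᵢPᵢˢᵃᵗ = 191.40 kPa
  T = 358.4 K: ΣzᵢPᵢˢᵃᵗ = 171.30 kPa
  T = 360.4 K: ΣzᵢPᵢˢᵃᵗ = 181.38 kPa
Interpolating between 358.4 K and 360.4 K gives T ≈ 359.4 K.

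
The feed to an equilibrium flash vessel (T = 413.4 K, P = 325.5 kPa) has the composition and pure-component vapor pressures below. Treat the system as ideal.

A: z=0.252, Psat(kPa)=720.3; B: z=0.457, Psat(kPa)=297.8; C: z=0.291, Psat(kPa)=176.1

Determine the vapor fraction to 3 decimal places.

ψ = 0.407

Raoult's law: Kᵢ = Pᵢˢᵃᵗ/P = Pᵢˢᵃᵗ/325.5.
  K_A = 720.3/325.5 = 2.21290, K_B = 297.8/325.5 = 0.91490, K_C = 176.1/325.5 = 0.54101
Material balance + equilibrium reduce to Σ zᵢ(Kᵢ−1)/(1+ψ(Kᵢ−1)) = 0.
Check two-phase: ΣzᵢKᵢ = 1.133 > 1 and Σzᵢ/Kᵢ = 1.151 > 1, so g(0) = 0.133 > 0 and g(1) = -0.151 < 0.
Iterate (Newton) starting at ψ = 0.5:
  ψ = 0.500: g = -0.0237, g' = -0.251 → ψ = 0.405
  ψ = 0.405: g = 0.0005, g' = -0.263 → ψ = 0.407
Converged at ψ = 0.407.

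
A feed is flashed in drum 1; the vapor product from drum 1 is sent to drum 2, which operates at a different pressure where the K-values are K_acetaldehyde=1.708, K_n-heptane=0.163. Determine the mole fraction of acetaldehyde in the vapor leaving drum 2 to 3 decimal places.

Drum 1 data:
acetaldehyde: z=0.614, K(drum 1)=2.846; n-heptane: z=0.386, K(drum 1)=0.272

Drum 1:
Rachford–Rice: g(ψ₁) = Σ zᵢ(Kᵢ−1)/(1+ψ₁(Kᵢ−1)) = 0.
Check two-phase: ΣzᵢKᵢ = 1.852 > 1 and Σzᵢ/Kᵢ = 1.635 > 1, so g(0) = 0.852 > 0 and g(1) = -0.635 < 0.
Newton–Raphson from ψ₁ = 0.57:
  ψ₁ = 0.570: g = 0.0720, g' = -1.094 → ψ₁ = 0.636
  ψ₁ = 0.636: g = -0.0017, g' = -1.152 → ψ₁ = 0.634
Converged at ψ₁ = 0.634.
Drum-1 compositions:
  acetaldehyde: x = 0.283, y = 0.805
  n-heptane: x = 0.717, y = 0.195
Drum-2 feed = drum-1 vapor: z₂ = (0.8049, 0.1951).
Drum 2:
Binary case is linear: z₁(K₁−1)(1+ψ₂(K₂−1)) + z₂(K₂−1)(1+ψ₂(K₁−1)) = 0
⇒ ψ₂ = [z₁(K₁−1)+z₂(K₂−1)] / [−(K₁−1)(K₂−1)] = 0.4066/0.5926 = 0.686
  acetaldehyde: x = 0.542, y = 0.925
  n-heptane: x = 0.458, y = 0.075

y_acetaldehyde (drum 2) = 0.925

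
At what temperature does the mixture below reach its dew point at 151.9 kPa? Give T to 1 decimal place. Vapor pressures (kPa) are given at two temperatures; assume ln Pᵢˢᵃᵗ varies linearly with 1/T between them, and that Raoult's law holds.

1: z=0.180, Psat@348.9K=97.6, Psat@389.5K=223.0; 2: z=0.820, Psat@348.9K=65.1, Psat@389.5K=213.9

T = 376.0 K

Dew-point temperature: Σzᵢ·P/Pᵢˢᵃᵗ(T) = 1. Interpolate ln Pᵢˢᵃᵗ = aᵢ + bᵢ/T.
  T = 348.9 K: ΣzᵢP/Pᵢˢᵃᵗ = 2.1935
  T = 389.5 K: ΣzᵢP/Pᵢˢᵃᵗ = 0.7049
  T = 369.2 K: ΣzᵢP/Pᵢˢᵃᵗ = 1.2028
  T = 379.4 K: ΣzᵢP/Pᵢˢᵃᵗ = 0.9126
  T = 374.3 K: ΣzᵢP/Pᵢˢᵃᵗ = 1.0456
  T = 376.9 K: ΣzᵢP/Pᵢˢᵃᵗ = 0.9750
Interpolating between 374.3 K and 376.9 K gives T ≈ 376.0 K.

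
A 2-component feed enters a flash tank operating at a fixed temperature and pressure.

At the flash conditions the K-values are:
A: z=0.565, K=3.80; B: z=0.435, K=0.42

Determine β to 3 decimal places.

Rachford–Rice: g(β) = Σ zᵢ(Kᵢ−1)/(1+β(Kᵢ−1)) = 0.
g(0) = ΣzᵢKᵢ − 1 = 1.330 and g(1) = 1 − Σzᵢ/Kᵢ = -0.184, so a root lies in (0, 1).
Newton–Raphson from β = 0.31:
  β = 0.310: g = 0.5393, g' = -1.487 → β = 0.673
  β = 0.673: g = 0.1349, g' = -0.926 → β = 0.818
  β = 0.818: g = 0.0004, g' = -0.939 → β = 0.819
Converged at β = 0.819.

β = 0.819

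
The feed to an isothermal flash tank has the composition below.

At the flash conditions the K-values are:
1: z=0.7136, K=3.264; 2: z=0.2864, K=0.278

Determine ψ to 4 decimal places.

ψ = 0.8619

Iterate (Newton) starting at ψ = 0.5:
  ψ = 0.5000: g = 0.43418, g' = -1.1703 → ψ = 0.8710
  ψ = 0.8710: g = -0.01352, g' = -1.4980 → ψ = 0.8620
  ψ = 0.8620: g = -0.00014, g' = -1.4666 → ψ = 0.8619
Converged at ψ = 0.8619.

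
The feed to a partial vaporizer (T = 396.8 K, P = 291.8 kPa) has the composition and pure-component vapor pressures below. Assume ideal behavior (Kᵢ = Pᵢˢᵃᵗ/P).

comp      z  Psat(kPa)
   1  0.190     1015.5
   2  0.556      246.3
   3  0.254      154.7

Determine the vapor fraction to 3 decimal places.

ψ = 0.393

Raoult's law: Kᵢ = Pᵢˢᵃᵗ/P = Pᵢˢᵃᵗ/291.8.
  K_1 = 1015.5/291.8 = 3.48012, K_2 = 246.3/291.8 = 0.84407, K_3 = 154.7/291.8 = 0.53016
Newton iteration, ψ⁰ = 0.5:
  ψ = 0.500: g = -0.0396, g' = -0.345 → ψ = 0.385
  ψ = 0.385: g = 0.0031, g' = -0.405 → ψ = 0.393
Converged at ψ = 0.393.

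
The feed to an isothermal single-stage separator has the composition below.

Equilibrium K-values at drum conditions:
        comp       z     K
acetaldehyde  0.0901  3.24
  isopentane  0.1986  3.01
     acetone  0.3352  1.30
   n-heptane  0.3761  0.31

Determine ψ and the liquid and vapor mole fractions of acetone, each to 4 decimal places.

Rachford–Rice: g(ψ) = Σ zᵢ(Kᵢ−1)/(1+ψ(Kᵢ−1)) = 0.
Feasibility: ΣzᵢKᵢ = 1.4421, Σzᵢ/Kᵢ = 1.5649 — both > 1, two phases present.
Iterate (Newton) starting at ψ = 0.5:
  ψ = 0.5000: g = -0.01446, g' = -0.7404 → ψ = 0.4805
  ψ = 0.4805: g = -0.00004, g' = -0.7363 → ψ = 0.4804
Converged at ψ = 0.4804.
Compositions from xᵢ = zᵢ/(1+ψ(Kᵢ−1)), yᵢ = Kᵢxᵢ:
  acetaldehyde: x = 0.0434, y = 0.1406
  isopentane: x = 0.1010, y = 0.3041
  acetone: x = 0.2930, y = 0.3809
  n-heptane: x = 0.5626, y = 0.1744

ψ = 0.4804, x_acetone = 0.2930, y_acetone = 0.3809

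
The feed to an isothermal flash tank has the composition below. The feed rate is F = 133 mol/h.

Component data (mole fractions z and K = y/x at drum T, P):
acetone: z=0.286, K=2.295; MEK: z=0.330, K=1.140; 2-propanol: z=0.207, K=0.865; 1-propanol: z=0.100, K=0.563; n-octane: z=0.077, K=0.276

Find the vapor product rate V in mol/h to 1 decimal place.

Newton–Raphson from ψ = 0.5:
  ψ = 0.500: g = 0.0947, g' = -0.317 → ψ = 0.799
  ψ = 0.799: g = -0.0070, g' = -0.398 → ψ = 0.781
Converged at ψ = 0.781.
Then V = ψ·F = 0.7808·133 = 103.8 mol/h and L = F − V = 29.2 mol/h.

V = 103.8 mol/h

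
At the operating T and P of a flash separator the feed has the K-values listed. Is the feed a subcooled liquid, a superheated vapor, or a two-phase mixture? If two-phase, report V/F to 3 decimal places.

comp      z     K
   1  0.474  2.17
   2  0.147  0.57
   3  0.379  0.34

two-phase, V/F = 0.340

ΣzᵢKᵢ = 1.241; Σzᵢ/Kᵢ = 1.591.
Both exceed 1, so a two-phase solution exists.
Let ψ = V/F and solve Σ zᵢ(Kᵢ−1)/(1+ψ(Kᵢ−1)) = 0.
Newton iteration, ψ⁰ = 0.5:
  ψ = 0.500: g = -0.1040, g' = -0.670 → ψ = 0.345
  ψ = 0.345: g = -0.0029, g' = -0.644 → ψ = 0.340
Converged at ψ = 0.340.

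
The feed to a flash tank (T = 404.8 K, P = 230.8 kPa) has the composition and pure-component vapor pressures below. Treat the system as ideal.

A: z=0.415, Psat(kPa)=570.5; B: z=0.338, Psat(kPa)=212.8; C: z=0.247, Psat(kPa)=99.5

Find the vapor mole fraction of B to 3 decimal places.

y_B = 0.332

Raoult's law: Kᵢ = Pᵢˢᵃᵗ/P = Pᵢˢᵃᵗ/230.8.
  K_A = 570.5/230.8 = 2.47184, K_B = 212.8/230.8 = 0.92201, K_C = 99.5/230.8 = 0.43111
Newton iteration, ψ⁰ = 0.5:
  ψ = 0.500: g = 0.1281, g' = -0.457 → ψ = 0.780
  ψ = 0.780: g = 0.0035, g' = -0.456 → ψ = 0.788
Converged at ψ = 0.788.
Compositions from xᵢ = zᵢ/(1+ψ(Kᵢ−1)), yᵢ = Kᵢxᵢ:
  A: x = 0.192, y = 0.475
  B: x = 0.360, y = 0.332
  C: x = 0.448, y = 0.193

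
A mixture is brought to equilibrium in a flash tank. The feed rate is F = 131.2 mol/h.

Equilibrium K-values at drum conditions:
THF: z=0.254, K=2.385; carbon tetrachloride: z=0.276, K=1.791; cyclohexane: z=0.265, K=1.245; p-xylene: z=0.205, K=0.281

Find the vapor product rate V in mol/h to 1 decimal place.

Let ψ = V/F and solve Σ zᵢ(Kᵢ−1)/(1+ψ(Kᵢ−1)) = 0.
Feasibility: ΣzᵢKᵢ = 1.488, Σzᵢ/Kᵢ = 1.203 — both > 1, two phases present.
Newton–Raphson from ψ = 0.5:
  ψ = 0.500: g = 0.1920, g' = -0.530 → ψ = 0.862
  ψ = 0.862: g = -0.0443, g' = -0.907 → ψ = 0.814
  ψ = 0.814: g = -0.0028, g' = -0.798 → ψ = 0.810
Converged at ψ = 0.810.
Then V = ψ·F = 0.8101·131.2 = 106.3 mol/h and L = F − V = 24.9 mol/h.

V = 106.3 mol/h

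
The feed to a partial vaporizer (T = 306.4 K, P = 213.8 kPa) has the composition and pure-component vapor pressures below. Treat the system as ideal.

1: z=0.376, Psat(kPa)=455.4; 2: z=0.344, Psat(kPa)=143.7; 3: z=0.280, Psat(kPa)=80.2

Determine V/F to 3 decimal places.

V/F = 0.252

Raoult's law: Kᵢ = Pᵢˢᵃᵗ/P = Pᵢˢᵃᵗ/213.8.
  K_1 = 455.4/213.8 = 2.13003, K_2 = 143.7/213.8 = 0.67212, K_3 = 80.2/213.8 = 0.37512
Material balance + equilibrium reduce to Σ zᵢ(Kᵢ−1)/(1+V/F(Kᵢ−1)) = 0.
Check two-phase: ΣzᵢKᵢ = 1.137 > 1 and Σzᵢ/Kᵢ = 1.435 > 1, so g(0) = 0.137 > 0 and g(1) = -0.435 < 0.
Newton iteration, V/F⁰ = 0.5:
  V/F = 0.500: g = -0.1179, g' = -0.480 → V/F = 0.255
  V/F = 0.255: g = -0.0011, g' = -0.488 → V/F = 0.252
Converged at V/F = 0.252.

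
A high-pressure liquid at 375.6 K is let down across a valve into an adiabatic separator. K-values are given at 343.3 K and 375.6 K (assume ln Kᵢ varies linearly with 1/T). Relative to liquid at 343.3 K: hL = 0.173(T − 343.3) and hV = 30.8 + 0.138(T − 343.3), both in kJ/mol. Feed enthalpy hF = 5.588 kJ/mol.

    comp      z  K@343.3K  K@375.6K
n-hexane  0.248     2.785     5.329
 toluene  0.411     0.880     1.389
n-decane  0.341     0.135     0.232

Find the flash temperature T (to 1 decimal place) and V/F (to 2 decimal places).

T = 346.5 K, V/F = 0.16

Adiabatic flash: solve Rachford–Rice at each trial T, then check hF = ψ·hV(T) + (1−ψ)·hL(T).
  T = 343.3 K: K = (2.785, 0.880, 0.135), RR gives ψ = 0.103, H_out = 3.179 kJ/mol
  T = 375.6 K: K = (5.329, 1.389, 0.232), RR gives ψ = 0.546, H_out = 21.789 kJ/mol
  T = 359.5 K: K = (3.913, 1.118, 0.179), RR gives ψ = 0.362, H_out = 13.744 kJ/mol
  T = 351.4 K: K = (3.314, 0.995, 0.156), RR gives ψ = 0.246, H_out = 8.918 kJ/mol
  T = 347.4 K: K = (3.044, 0.937, 0.145), RR gives ψ = 0.180, H_out = 6.227 kJ/mol
  T = 345.4 K: K = (2.916, 0.909, 0.140), RR gives ψ = 0.144, H_out = 4.782 kJ/mol
Linear interpolation between T = 345.4 (H_out = 4.782) and T = 347.4 (H_out = 6.227) on hF = 5.588 gives T ≈ 346.5 K, at which ψ = 0.16.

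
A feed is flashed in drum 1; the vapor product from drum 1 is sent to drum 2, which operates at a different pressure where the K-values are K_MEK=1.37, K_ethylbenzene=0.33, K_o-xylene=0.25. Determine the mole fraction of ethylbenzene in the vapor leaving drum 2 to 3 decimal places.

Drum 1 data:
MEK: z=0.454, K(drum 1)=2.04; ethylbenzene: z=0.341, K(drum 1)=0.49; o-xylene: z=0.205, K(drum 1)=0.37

y_ethylbenzene (drum 2) = 0.077

Drum 1:
Let ψ₁ = V/F and solve Σ zᵢ(Kᵢ−1)/(1+ψ₁(Kᵢ−1)) = 0.
Check two-phase: ΣzᵢKᵢ = 1.169 > 1 and Σzᵢ/Kᵢ = 1.473 > 1, so g(0) = 0.169 > 0 and g(1) = -0.473 < 0.
Iterate (Newton) starting at ψ₁ = 0.5:
  ψ₁ = 0.500: g = -0.1113, g' = -0.546 → ψ₁ = 0.296
  ψ₁ = 0.296: g = -0.0025, g' = -0.533 → ψ₁ = 0.291
Converged at ψ₁ = 0.291.
Drum-1 compositions:
  MEK: x = 0.348, y = 0.711
  ethylbenzene: x = 0.400, y = 0.196
  o-xylene: x = 0.251, y = 0.093
Drum-2 feed = drum-1 vapor: z₂ = (0.7109, 0.1962, 0.0929).
Drum 2:
Rachford–Rice: g(ψ₂) = Σ zᵢ(Kᵢ−1)/(1+ψ₂(Kᵢ−1)) = 0.
Feasibility: ΣzᵢKᵢ = 1.062, Σzᵢ/Kᵢ = 1.485 — both > 1, two phases present.
Newton–Raphson from ψ₂ = 0.5:
  ψ₂ = 0.500: g = -0.0872, g' = -0.402 → ψ₂ = 0.283
  ψ₂ = 0.283: g = -0.0126, g' = -0.298 → ψ₂ = 0.241
  ψ₂ = 0.241: g = -0.0003, g' = -0.285 → ψ₂ = 0.240
Converged at ψ₂ = 0.240.
  MEK: x = 0.653, y = 0.895
  ethylbenzene: x = 0.234, y = 0.077
  o-xylene: x = 0.113, y = 0.028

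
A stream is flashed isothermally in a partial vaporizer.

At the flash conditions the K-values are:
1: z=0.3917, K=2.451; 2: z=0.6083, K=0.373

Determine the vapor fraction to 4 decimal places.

ψ = 0.2055

Rachford–Rice: g(ψ) = Σ zᵢ(Kᵢ−1)/(1+ψ(Kᵢ−1)) = 0.
g(0) = ΣzᵢKᵢ − 1 = 0.1870 and g(1) = 1 − Σzᵢ/Kᵢ = -0.7906, so a root lies in (0, 1).
Binary case is linear: z₁(K₁−1)(1+ψ(K₂−1)) + z₂(K₂−1)(1+ψ(K₁−1)) = 0
⇒ ψ = [z₁(K₁−1)+z₂(K₂−1)] / [−(K₁−1)(K₂−1)] = 0.18695/0.90978 = 0.2055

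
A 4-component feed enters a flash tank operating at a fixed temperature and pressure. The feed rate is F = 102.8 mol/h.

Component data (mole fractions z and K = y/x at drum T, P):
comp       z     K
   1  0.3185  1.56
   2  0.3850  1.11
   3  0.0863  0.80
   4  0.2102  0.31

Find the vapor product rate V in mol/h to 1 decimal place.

Newton iteration, β⁰ = 0.5:
  β = 0.5000: g = -0.06112, g' = -0.3027 → β = 0.2981
  β = 0.2981: g = -0.00709, g' = -0.2402 → β = 0.2685
  β = 0.2685: g = -0.00009, g' = -0.2345 → β = 0.2682
Converged at β = 0.2682.
Then V = β·F = 0.2682·102.8 = 27.6 mol/h and L = F − V = 75.2 mol/h.

V = 27.6 mol/h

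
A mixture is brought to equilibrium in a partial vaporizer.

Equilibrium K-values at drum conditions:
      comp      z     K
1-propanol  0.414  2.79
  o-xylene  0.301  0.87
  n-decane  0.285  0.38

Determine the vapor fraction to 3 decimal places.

Material balance + equilibrium reduce to Σ zᵢ(Kᵢ−1)/(1+ψ(Kᵢ−1)) = 0.
g(0) = ΣzᵢKᵢ − 1 = 0.525 and g(1) = 1 − Σzᵢ/Kᵢ = -0.244, so a root lies in (0, 1).
Iterate (Newton) starting at ψ = 0.42:
  ψ = 0.420: g = 0.1427, g' = -0.638 → ψ = 0.644
  ψ = 0.644: g = 0.0076, g' = -0.596 → ψ = 0.656
Converged at ψ = 0.656.

ψ = 0.656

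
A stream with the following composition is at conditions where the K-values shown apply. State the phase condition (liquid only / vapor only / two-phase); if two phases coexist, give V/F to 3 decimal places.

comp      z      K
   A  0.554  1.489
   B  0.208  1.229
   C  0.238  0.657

vapor only

ΣzᵢKᵢ = 1.237; Σzᵢ/Kᵢ = 0.904.
Since Σzᵢ/Kᵢ < 1 the mixture is above its dew point — single vapor phase.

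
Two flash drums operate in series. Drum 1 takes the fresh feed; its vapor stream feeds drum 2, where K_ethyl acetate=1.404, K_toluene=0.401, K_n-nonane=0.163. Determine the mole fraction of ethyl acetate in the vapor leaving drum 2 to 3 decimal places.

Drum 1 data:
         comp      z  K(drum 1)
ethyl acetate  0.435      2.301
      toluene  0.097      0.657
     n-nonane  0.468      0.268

Drum 1:
Material balance + equilibrium reduce to Σ zᵢ(Kᵢ−1)/(1+ψ₁(Kᵢ−1)) = 0.
Check two-phase: ΣzᵢKᵢ = 1.190 > 1 and Σzᵢ/Kᵢ = 2.083 > 1, so g(0) = 0.190 > 0 and g(1) = -1.083 < 0.
Iterate (Newton) starting at ψ₁ = 0.48:
  ψ₁ = 0.480: g = -0.2196, g' = -0.891 → ψ₁ = 0.234
  ψ₁ = 0.234: g = -0.0154, g' = -0.811 → ψ₁ = 0.215
Converged at ψ₁ = 0.215.
Drum-1 compositions:
  ethyl acetate: x = 0.340, y = 0.782
  toluene: x = 0.105, y = 0.069
  n-nonane: x = 0.555, y = 0.149
Drum-2 feed = drum-1 vapor: z₂ = (0.7824, 0.0688, 0.1488).
Drum 2:
Rachford–Rice: g(ψ₂) = Σ zᵢ(Kᵢ−1)/(1+ψ₂(Kᵢ−1)) = 0.
Check two-phase: ΣzᵢKᵢ = 1.150 > 1 and Σzᵢ/Kᵢ = 1.642 > 1, so g(0) = 0.150 > 0 and g(1) = -0.642 < 0.
Newton iteration, ψ₂⁰ = 0.5:
  ψ₂ = 0.500: g = -0.0101, g' = -0.447 → ψ₂ = 0.478
  ψ₂ = 0.478: g = -0.0002, g' = -0.427 → ψ₂ = 0.477
Converged at ψ₂ = 0.477.
  ethyl acetate: x = 0.656, y = 0.921
  toluene: x = 0.096, y = 0.039
  n-nonane: x = 0.248, y = 0.040

y_ethyl acetate (drum 2) = 0.921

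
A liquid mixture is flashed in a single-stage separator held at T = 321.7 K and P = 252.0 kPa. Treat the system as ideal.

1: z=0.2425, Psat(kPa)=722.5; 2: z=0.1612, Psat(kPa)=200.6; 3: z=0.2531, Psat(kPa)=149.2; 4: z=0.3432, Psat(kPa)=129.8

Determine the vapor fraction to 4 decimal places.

ψ = 0.1978

Raoult's law: Kᵢ = Pᵢˢᵃᵗ/P = Pᵢˢᵃᵗ/252.0.
  K_1 = 722.5/252.0 = 2.867063, K_2 = 200.6/252.0 = 0.796032, K_3 = 149.2/252.0 = 0.592063, K_4 = 129.8/252.0 = 0.515079
Material balance + equilibrium reduce to Σ zᵢ(Kᵢ−1)/(1+ψ(Kᵢ−1)) = 0.
Feasibility: ΣzᵢKᵢ = 1.1502, Σzᵢ/Kᵢ = 1.3809 — both > 1, two phases present.
Newton–Raphson from ψ = 0.5:
  ψ = 0.5000: g = -0.15185, g' = -0.4415 → ψ = 0.1561
  ψ = 0.1561: g = 0.02631, g' = -0.6565 → ψ = 0.1962
  ψ = 0.1962: g = 0.00099, g' = -0.6085 → ψ = 0.1978
Converged at ψ = 0.1978.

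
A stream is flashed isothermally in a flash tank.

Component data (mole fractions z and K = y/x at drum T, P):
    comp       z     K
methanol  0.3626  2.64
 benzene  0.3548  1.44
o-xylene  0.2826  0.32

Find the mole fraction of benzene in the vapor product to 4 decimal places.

Material balance + equilibrium reduce to Σ zᵢ(Kᵢ−1)/(1+V/F(Kᵢ−1)) = 0.
Feasibility: ΣzᵢKᵢ = 1.5586, Σzᵢ/Kᵢ = 1.2669 — both > 1, two phases present.
Newton iteration, V/F⁰ = 0.47:
  V/F = 0.4700: g = 0.18274, g' = -0.6404 → V/F = 0.7553
  V/F = 0.7553: g = -0.01231, g' = -0.7857 → V/F = 0.7397
  V/F = 0.7397: g = -0.00015, g' = -0.7672 → V/F = 0.7395
Converged at V/F = 0.7395.
Compositions from xᵢ = zᵢ/(1+V/F(Kᵢ−1)), yᵢ = Kᵢxᵢ:
  methanol: x = 0.1639, y = 0.4326
  benzene: x = 0.2677, y = 0.3855
  o-xylene: x = 0.5684, y = 0.1819

y_benzene = 0.3855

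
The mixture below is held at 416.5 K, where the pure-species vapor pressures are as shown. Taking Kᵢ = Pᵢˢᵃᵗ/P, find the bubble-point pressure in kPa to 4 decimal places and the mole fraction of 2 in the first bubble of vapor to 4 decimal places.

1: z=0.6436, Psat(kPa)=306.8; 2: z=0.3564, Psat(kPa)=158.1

Pbub = 253.8033 kPa, y_2 = 0.2220

At the bubble point ψ → 0, so ΣzᵢKᵢ = 1 with Kᵢ = Pᵢˢᵃᵗ/P ⇒ P = ΣzᵢPᵢˢᵃᵗ.
P = 0.6436·306.8 + 0.3564·158.1 = 253.8033 kPa
yᵢ = zᵢPᵢˢᵃᵗ/P ⇒ y_2 = 0.3564·158.1/253.8033 = 0.2220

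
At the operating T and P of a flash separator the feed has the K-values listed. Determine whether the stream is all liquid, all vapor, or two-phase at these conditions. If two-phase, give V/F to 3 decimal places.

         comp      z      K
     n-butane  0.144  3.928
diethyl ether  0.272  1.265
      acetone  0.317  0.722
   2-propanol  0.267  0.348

two-phase, V/F = 0.264

ΣzᵢKᵢ = 1.232; Σzᵢ/Kᵢ = 1.458.
Both exceed 1, so a two-phase solution exists.
Newton iteration, ψ⁰ = 0.63:
  ψ = 0.630: g = -0.1923, g' = -0.530 → ψ = 0.267
  ψ = 0.267: g = -0.0019, g' = -0.601 → ψ = 0.264
Converged at ψ = 0.264.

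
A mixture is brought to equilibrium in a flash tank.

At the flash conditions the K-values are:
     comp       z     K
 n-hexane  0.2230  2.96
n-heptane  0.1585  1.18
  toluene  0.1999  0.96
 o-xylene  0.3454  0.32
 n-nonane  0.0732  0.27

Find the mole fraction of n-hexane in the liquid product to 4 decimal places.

x_n-hexane = 0.1605

Iterate (Newton) starting at ψ = 0.52:
  ψ = 0.5200: g = -0.21510, g' = -0.6983 → ψ = 0.2120
  ψ = 0.2120: g = -0.00945, g' = -0.7053 → ψ = 0.1986
  ψ = 0.1986: g = 0.00007, g' = -0.7158 → ψ = 0.1987
Converged at ψ = 0.1987.
Compositions from xᵢ = zᵢ/(1+ψ(Kᵢ−1)), yᵢ = Kᵢxᵢ:
  n-hexane: x = 0.1605, y = 0.4751
  n-heptane: x = 0.1530, y = 0.1806
  toluene: x = 0.2015, y = 0.1934
  o-xylene: x = 0.3994, y = 0.1278
  n-nonane: x = 0.0856, y = 0.0231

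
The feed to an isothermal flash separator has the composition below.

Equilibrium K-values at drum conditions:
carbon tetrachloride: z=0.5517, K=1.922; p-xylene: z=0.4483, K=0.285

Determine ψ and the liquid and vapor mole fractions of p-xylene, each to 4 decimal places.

Binary case is linear: z₁(K₁−1)(1+ψ(K₂−1)) + z₂(K₂−1)(1+ψ(K₁−1)) = 0
⇒ ψ = [z₁(K₁−1)+z₂(K₂−1)] / [−(K₁−1)(K₂−1)] = 0.18813/0.65923 = 0.2854
Compositions from xᵢ = zᵢ/(1+ψ(Kᵢ−1)), yᵢ = Kᵢxᵢ:
  carbon tetrachloride: x = 0.4368, y = 0.8395
  p-xylene: x = 0.5632, y = 0.1605

ψ = 0.2854, x_p-xylene = 0.5632, y_p-xylene = 0.1605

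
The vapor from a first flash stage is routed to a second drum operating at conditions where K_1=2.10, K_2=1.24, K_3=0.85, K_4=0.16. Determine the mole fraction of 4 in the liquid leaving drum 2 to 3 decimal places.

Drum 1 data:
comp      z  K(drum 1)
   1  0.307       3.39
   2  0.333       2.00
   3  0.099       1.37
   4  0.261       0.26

Drum 1:
Material balance + equilibrium reduce to Σ zᵢ(Kᵢ−1)/(1+ψ₁(Kᵢ−1)) = 0.
Feasibility: ΣzᵢKᵢ = 1.910, Σzᵢ/Kᵢ = 1.333 — both > 1, two phases present.
Newton iteration, ψ₁⁰ = 0.64:
  ψ₁ = 0.640: g = 0.1558, g' = -0.923 → ψ₁ = 0.809
  ψ₁ = 0.809: g = -0.0187, g' = -1.201 → ψ₁ = 0.793
Converged at ψ₁ = 0.793.
Drum-1 compositions:
  1: x = 0.106, y = 0.359
  2: x = 0.186, y = 0.371
  3: x = 0.077, y = 0.105
  4: x = 0.632, y = 0.164
Drum-2 feed = drum-1 vapor: z₂ = (0.3595, 0.3714, 0.1049, 0.1642).
Drum 2:
Let ψ₂ = V/F and solve Σ zᵢ(Kᵢ−1)/(1+ψ₂(Kᵢ−1)) = 0.
Feasibility: ΣzᵢKᵢ = 1.331, Σzᵢ/Kᵢ = 1.621 — both > 1, two phases present.
Newton iteration, ψ₂⁰ = 0.5:
  ψ₂ = 0.500: g = 0.0798, g' = -0.545 → ψ₂ = 0.646
  ψ₂ = 0.646: g = -0.0110, g' = -0.722 → ψ₂ = 0.631
Converged at ψ₂ = 0.631.
  1: x = 0.212, y = 0.446
  2: x = 0.323, y = 0.400
  3: x = 0.116, y = 0.098
  4: x = 0.349, y = 0.056

x_4 (drum 2) = 0.349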